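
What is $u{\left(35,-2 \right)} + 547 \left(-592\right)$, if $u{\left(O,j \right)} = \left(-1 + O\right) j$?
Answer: $-323892$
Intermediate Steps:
$u{\left(O,j \right)} = j \left(-1 + O\right)$
$u{\left(35,-2 \right)} + 547 \left(-592\right) = - 2 \left(-1 + 35\right) + 547 \left(-592\right) = \left(-2\right) 34 - 323824 = -68 - 323824 = -323892$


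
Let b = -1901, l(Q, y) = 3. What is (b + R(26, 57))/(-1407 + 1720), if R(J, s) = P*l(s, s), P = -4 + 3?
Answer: -1904/313 ≈ -6.0831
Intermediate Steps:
P = -1
R(J, s) = -3 (R(J, s) = -1*3 = -3)
(b + R(26, 57))/(-1407 + 1720) = (-1901 - 3)/(-1407 + 1720) = -1904/313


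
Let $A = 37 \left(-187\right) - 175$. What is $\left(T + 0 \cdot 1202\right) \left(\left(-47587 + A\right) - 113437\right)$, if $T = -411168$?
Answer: $69124741824$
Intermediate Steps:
$A = -7094$ ($A = -6919 - 175 = -7094$)
$\left(T + 0 \cdot 1202\right) \left(\left(-47587 + A\right) - 113437\right) = \left(-411168 + 0 \cdot 1202\right) \left(\left(-47587 - 7094\right) - 113437\right) = \left(-411168 + 0\right) \left(-54681 - 113437\right) = \left(-411168\right) \left(-168118\right) = 69124741824$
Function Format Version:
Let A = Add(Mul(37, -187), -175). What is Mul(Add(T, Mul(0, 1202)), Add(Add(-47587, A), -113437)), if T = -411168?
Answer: 69124741824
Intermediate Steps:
A = -7094 (A = Add(-6919, -175) = -7094)
Mul(Add(T, Mul(0, 1202)), Add(Add(-47587, A), -113437)) = Mul(Add(-411168, Mul(0, 1202)), Add(Add(-47587, -7094), -113437)) = Mul(Add(-411168, 0), Add(-54681, -113437)) = Mul(-411168, -168118) = 69124741824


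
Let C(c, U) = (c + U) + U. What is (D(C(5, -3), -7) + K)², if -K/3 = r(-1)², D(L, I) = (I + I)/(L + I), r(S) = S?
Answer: 25/16 ≈ 1.5625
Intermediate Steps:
C(c, U) = c + 2*U (C(c, U) = (U + c) + U = c + 2*U)
D(L, I) = 2*I/(I + L) (D(L, I) = (2*I)/(I + L) = 2*I/(I + L))
K = -3 (K = -3*(-1)² = -3*1 = -3)
(D(C(5, -3), -7) + K)² = (2*(-7)/(-7 + (5 + 2*(-3))) - 3)² = (2*(-7)/(-7 + (5 - 6)) - 3)² = (2*(-7)/(-7 - 1) - 3)² = (2*(-7)/(-8) - 3)² = (2*(-7)*(-⅛) - 3)² = (7/4 - 3)² = (-5/4)² = 25/16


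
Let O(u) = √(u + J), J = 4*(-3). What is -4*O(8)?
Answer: -8*I ≈ -8.0*I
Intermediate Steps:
J = -12
O(u) = √(-12 + u) (O(u) = √(u - 12) = √(-12 + u))
-4*O(8) = -4*√(-12 + 8) = -8*I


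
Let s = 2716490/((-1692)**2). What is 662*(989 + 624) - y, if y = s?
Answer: 1528490319947/1431432 ≈ 1.0678e+6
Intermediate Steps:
s = 1358245/1431432 (s = 2716490/2862864 = 2716490*(1/2862864) = 1358245/1431432 ≈ 0.94887)
y = 1358245/1431432 ≈ 0.94887
662*(989 + 624) - y = 662*(989 + 624) - 1*1358245/1431432 = 662*1613 - 1358245/1431432 = 1067806 - 1358245/1431432 = 1528490319947/1431432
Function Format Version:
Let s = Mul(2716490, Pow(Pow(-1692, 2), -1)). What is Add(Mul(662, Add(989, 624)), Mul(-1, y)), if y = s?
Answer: Rational(1528490319947, 1431432) ≈ 1.0678e+6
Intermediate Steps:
s = Rational(1358245, 1431432) (s = Mul(2716490, Pow(2862864, -1)) = Mul(2716490, Rational(1, 2862864)) = Rational(1358245, 1431432) ≈ 0.94887)
y = Rational(1358245, 1431432) ≈ 0.94887
Add(Mul(662, Add(989, 624)), Mul(-1, y)) = Add(Mul(662, Add(989, 624)), Mul(-1, Rational(1358245, 1431432))) = Add(Mul(662, 1613), Rational(-1358245, 1431432)) = Add(1067806, Rational(-1358245, 1431432)) = Rational(1528490319947, 1431432)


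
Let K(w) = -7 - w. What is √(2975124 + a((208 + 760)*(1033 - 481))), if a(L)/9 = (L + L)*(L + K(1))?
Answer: 2*√1284798831717 ≈ 2.2670e+6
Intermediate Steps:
a(L) = 18*L*(-8 + L) (a(L) = 9*((L + L)*(L + (-7 - 1*1))) = 9*((2*L)*(L + (-7 - 1))) = 9*((2*L)*(L - 8)) = 9*((2*L)*(-8 + L)) = 9*(2*L*(-8 + L)) = 18*L*(-8 + L))
√(2975124 + a((208 + 760)*(1033 - 481))) = √(2975124 + 18*((208 + 760)*(1033 - 481))*(-8 + (208 + 760)*(1033 - 481))) = √(2975124 + 18*(968*552)*(-8 + 968*552)) = √(2975124 + 18*534336*(-8 + 534336)) = √(2975124 + 18*534336*534328) = √(2975124 + 5139192351744) = √5139195326868 = 2*√1284798831717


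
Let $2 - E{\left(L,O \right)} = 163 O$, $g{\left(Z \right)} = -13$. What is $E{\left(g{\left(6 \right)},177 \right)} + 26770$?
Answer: $-2079$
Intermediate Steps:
$E{\left(L,O \right)} = 2 - 163 O$
$E{\left(g{\left(6 \right)},177 \right)} + 26770 = \left(2 - 28851\right) + 26770 = -28849 + 26770 = -2079$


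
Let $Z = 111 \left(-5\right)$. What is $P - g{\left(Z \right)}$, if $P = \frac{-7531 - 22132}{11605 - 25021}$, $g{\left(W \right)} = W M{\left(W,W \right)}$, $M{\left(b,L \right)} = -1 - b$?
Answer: $\frac{4125047183}{13416} \approx 3.0747 \cdot 10^{5}$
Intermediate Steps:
$Z = -555$
$g{\left(W \right)} = W \left(-1 - W\right)$
$P = \frac{29663}{13416}$ ($P = - \frac{29663}{-13416} = \left(-29663\right) \left(- \frac{1}{13416}\right) = \frac{29663}{13416} \approx 2.211$)
$P - g{\left(Z \right)} = \frac{29663}{13416} - \left(-1\right) \left(-555\right) \left(1 - 555\right) = \frac{29663}{13416} - \left(-1\right) \left(-555\right) \left(-554\right) = \frac{29663}{13416} - -307470 = \frac{29663}{13416} + 307470 = \frac{4125047183}{13416}$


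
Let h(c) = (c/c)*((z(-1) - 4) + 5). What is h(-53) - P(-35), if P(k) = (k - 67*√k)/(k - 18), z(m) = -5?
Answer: -247/53 - 67*I*√35/53 ≈ -4.6604 - 7.4788*I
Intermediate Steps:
P(k) = (k - 67*√k)/(-18 + k)
h(c) = -4 (h(c) = (c/c)*((-5 - 4) + 5) = 1*(-9 + 5) = 1*(-4) = -4)
h(-53) - P(-35) = -4 - (-35 - 67*I*√35)/(-18 - 35) = -4 - (-35 - 67*I*√35)/(-53) = -4 - (-1)*(-35 - 67*I*√35)/53 = -4 - (35/53 + 67*I*√35/53) = -4 + (-35/53 - 67*I*√35/53) = -247/53 - 67*I*√35/53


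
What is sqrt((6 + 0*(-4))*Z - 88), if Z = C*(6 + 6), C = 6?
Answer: 2*sqrt(86) ≈ 18.547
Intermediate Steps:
Z = 72 (Z = 6*(6 + 6) = 6*12 = 72)
sqrt((6 + 0*(-4))*Z - 88) = sqrt((6 + 0*(-4))*72 - 88) = sqrt((6 + 0)*72 - 88) = sqrt(6*72 - 88) = sqrt(432 - 88) = sqrt(344) = 2*sqrt(86)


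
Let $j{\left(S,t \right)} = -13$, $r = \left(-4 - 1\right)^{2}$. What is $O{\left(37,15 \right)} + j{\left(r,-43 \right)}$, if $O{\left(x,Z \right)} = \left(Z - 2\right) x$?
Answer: $468$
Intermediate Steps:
$r = 25$ ($r = \left(-5\right)^{2} = 25$)
$O{\left(x,Z \right)} = x \left(-2 + Z\right)$ ($O{\left(x,Z \right)} = \left(-2 + Z\right) x = x \left(-2 + Z\right)$)
$O{\left(37,15 \right)} + j{\left(r,-43 \right)} = 37 \left(-2 + 15\right) - 13 = 37 \cdot 13 - 13 = 481 - 13 = 468$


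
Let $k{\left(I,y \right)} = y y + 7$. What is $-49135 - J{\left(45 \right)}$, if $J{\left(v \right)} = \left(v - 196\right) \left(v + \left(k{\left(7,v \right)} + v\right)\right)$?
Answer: $271287$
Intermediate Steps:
$k{\left(I,y \right)} = 7 + y^{2}$ ($k{\left(I,y \right)} = y^{2} + 7 = 7 + y^{2}$)
$J{\left(v \right)} = \left(-196 + v\right) \left(7 + v^{2} + 2 v\right)$ ($J{\left(v \right)} = \left(v - 196\right) \left(v + \left(\left(7 + v^{2}\right) + v\right)\right) = \left(-196 + v\right) \left(v + \left(7 + v + v^{2}\right)\right) = \left(-196 + v\right) \left(7 + v^{2} + 2 v\right)$)
$-49135 - J{\left(45 \right)} = -49135 - \left(-1372 + 45^{3} - 17325 - 194 \cdot 45^{2}\right) = -49135 - \left(-1372 + 91125 - 17325 - 392850\right) = -49135 - -320422 = -49135 + 320422 = 271287$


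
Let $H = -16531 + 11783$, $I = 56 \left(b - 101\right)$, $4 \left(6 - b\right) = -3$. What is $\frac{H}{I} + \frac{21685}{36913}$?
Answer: $\frac{144858177}{97413407} \approx 1.487$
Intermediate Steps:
$b = \frac{27}{4}$ ($b = 6 - - \frac{3}{4} = 6 + \frac{3}{4} = \frac{27}{4} \approx 6.75$)
$I = -5278$ ($I = 56 \left(\frac{27}{4} - 101\right) = 56 \left(- \frac{377}{4}\right) = -5278$)
$H = -4748$
$\frac{H}{I} + \frac{21685}{36913} = - \frac{4748}{-5278} + \frac{21685}{36913} = \left(-4748\right) \left(- \frac{1}{5278}\right) + 21685 \cdot \frac{1}{36913} = \frac{2374}{2639} + \frac{21685}{36913} = \frac{144858177}{97413407}$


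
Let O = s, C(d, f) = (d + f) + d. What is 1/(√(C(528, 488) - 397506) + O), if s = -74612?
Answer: -37306/2783673253 - I*√395962/5567346506 ≈ -1.3402e-5 - 1.1303e-7*I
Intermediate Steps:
C(d, f) = f + 2*d
O = -74612
1/(√(C(528, 488) - 397506) + O) = 1/(√((488 + 2*528) - 397506) - 74612) = 1/(√((488 + 1056) - 397506) - 74612) = 1/(√(1544 - 397506) - 74612) = 1/(√(-395962) - 74612) = 1/(I*√395962 - 74612) = 1/(-74612 + I*√395962)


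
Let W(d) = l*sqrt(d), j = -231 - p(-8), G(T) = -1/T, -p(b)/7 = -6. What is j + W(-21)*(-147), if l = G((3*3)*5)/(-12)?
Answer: -273 - 49*I*sqrt(21)/180 ≈ -273.0 - 1.2475*I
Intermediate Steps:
p(b) = 42 (p(b) = -7*(-6) = 42)
j = -273 (j = -231 - 1*42 = -231 - 42 = -273)
l = 1/540 (l = -1/((3*3)*5)/(-12) = -1/(9*5)*(-1/12) = -1/45*(-1/12) = 1/540 ≈ 0.0018519)
W(d) = sqrt(d)/540
j + W(-21)*(-147) = -273 + (sqrt(-21)/540)*(-147) = -273 + ((I*sqrt(21))/540)*(-147) = -273 + (I*sqrt(21)/540)*(-147) = -273 - 49*I*sqrt(21)/180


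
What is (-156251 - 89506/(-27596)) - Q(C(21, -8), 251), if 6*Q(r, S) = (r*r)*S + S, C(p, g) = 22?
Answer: -3653784700/20697 ≈ -1.7654e+5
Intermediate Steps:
Q(r, S) = S/6 + S*r**2/6 (Q(r, S) = ((r*r)*S + S)/6 = (r**2*S + S)/6 = (S*r**2 + S)/6 = (S + S*r**2)/6 = S/6 + S*r**2/6)
(-156251 - 89506/(-27596)) - Q(C(21, -8), 251) = (-156251 - 89506/(-27596)) - 251*(1 + 22**2)/6 = (-156251 - 89506*(-1)/27596) - 251*(1 + 484)/6 = (-156251 - 1*(-44753/13798)) - 251*485/6 = (-156251 + 44753/13798) - 1*121735/6 = -2155906545/13798 - 121735/6 = -3653784700/20697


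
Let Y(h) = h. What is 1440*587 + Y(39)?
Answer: 845319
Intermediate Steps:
1440*587 + Y(39) = 1440*587 + 39 = 845280 + 39 = 845319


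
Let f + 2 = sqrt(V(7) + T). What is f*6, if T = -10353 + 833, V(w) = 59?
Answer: -12 + 6*I*sqrt(9461) ≈ -12.0 + 583.61*I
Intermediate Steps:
T = -9520
f = -2 + I*sqrt(9461) (f = -2 + sqrt(59 - 9520) = -2 + sqrt(-9461) = -2 + I*sqrt(9461) ≈ -2.0 + 97.268*I)
f*6 = (-2 + I*sqrt(9461))*6 = -12 + 6*I*sqrt(9461)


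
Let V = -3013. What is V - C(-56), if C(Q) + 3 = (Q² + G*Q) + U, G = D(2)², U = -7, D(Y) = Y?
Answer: -5915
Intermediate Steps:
G = 4 (G = 2² = 4)
C(Q) = -10 + Q² + 4*Q (C(Q) = -3 + ((Q² + 4*Q) - 7) = -3 + (-7 + Q² + 4*Q) = -10 + Q² + 4*Q)
V - C(-56) = -3013 - (-10 + (-56)² + 4*(-56)) = -3013 - (-10 + 3136 - 224) = -3013 - 1*2902 = -3013 - 2902 = -5915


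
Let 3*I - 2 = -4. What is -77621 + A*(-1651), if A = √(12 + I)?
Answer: -77621 - 1651*√102/3 ≈ -83179.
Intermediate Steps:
I = -⅔ (I = ⅔ + (⅓)*(-4) = ⅔ - 4/3 = -⅔ ≈ -0.66667)
A = √102/3 (A = √(12 - ⅔) = √(34/3) = √102/3 ≈ 3.3665)
-77621 + A*(-1651) = -77621 + (√102/3)*(-1651) = -77621 - 1651*√102/3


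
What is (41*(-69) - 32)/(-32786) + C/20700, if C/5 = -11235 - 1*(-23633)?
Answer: 52290671/16966755 ≈ 3.0819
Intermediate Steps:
C = 61990 (C = 5*(-11235 - 1*(-23633)) = 5*(-11235 + 23633) = 5*12398 = 61990)
(41*(-69) - 32)/(-32786) + C/20700 = (41*(-69) - 32)/(-32786) + 61990/20700 = (-2829 - 32)*(-1/32786) + 61990*(1/20700) = -2861*(-1/32786) + 6199/2070 = 2861/32786 + 6199/2070 = 52290671/16966755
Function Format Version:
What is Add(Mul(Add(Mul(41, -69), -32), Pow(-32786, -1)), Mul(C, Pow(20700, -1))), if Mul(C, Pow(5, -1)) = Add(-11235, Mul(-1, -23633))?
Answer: Rational(52290671, 16966755) ≈ 3.0819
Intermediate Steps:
C = 61990 (C = Mul(5, Add(-11235, Mul(-1, -23633))) = Mul(5, Add(-11235, 23633)) = Mul(5, 12398) = 61990)
Add(Mul(Add(Mul(41, -69), -32), Pow(-32786, -1)), Mul(C, Pow(20700, -1))) = Add(Mul(Add(Mul(41, -69), -32), Pow(-32786, -1)), Mul(61990, Pow(20700, -1))) = Add(Mul(Add(-2829, -32), Rational(-1, 32786)), Mul(61990, Rational(1, 20700))) = Add(Mul(-2861, Rational(-1, 32786)), Rational(6199, 2070)) = Add(Rational(2861, 32786), Rational(6199, 2070)) = Rational(52290671, 16966755)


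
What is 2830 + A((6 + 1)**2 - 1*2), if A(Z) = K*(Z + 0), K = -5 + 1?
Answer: 2642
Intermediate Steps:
K = -4
A(Z) = -4*Z (A(Z) = -4*(Z + 0) = -4*Z)
2830 + A((6 + 1)**2 - 1*2) = 2830 - 4*((6 + 1)**2 - 1*2) = 2830 - 4*(7**2 - 2) = 2830 - 4*(49 - 2) = 2830 - 4*47 = 2830 - 188 = 2642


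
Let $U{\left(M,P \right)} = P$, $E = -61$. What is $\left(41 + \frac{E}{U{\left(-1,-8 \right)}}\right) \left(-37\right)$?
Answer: $- \frac{14393}{8} \approx -1799.1$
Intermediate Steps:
$\left(41 + \frac{E}{U{\left(-1,-8 \right)}}\right) \left(-37\right) = \left(41 - \frac{61}{-8}\right) \left(-37\right) = \left(41 - - \frac{61}{8}\right) \left(-37\right) = \left(41 + \frac{61}{8}\right) \left(-37\right) = \frac{389}{8} \left(-37\right) = - \frac{14393}{8}$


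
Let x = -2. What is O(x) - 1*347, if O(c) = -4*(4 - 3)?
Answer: -351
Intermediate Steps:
O(c) = -4 (O(c) = -4*1 = -4)
O(x) - 1*347 = -4 - 1*347 = -4 - 347 = -351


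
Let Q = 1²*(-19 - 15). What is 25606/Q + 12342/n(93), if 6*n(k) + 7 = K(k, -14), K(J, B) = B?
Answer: -509249/119 ≈ -4279.4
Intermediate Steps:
n(k) = -7/2 (n(k) = -7/6 + (⅙)*(-14) = -7/6 - 7/3 = -7/2)
Q = -34 (Q = 1*(-34) = -34)
25606/Q + 12342/n(93) = 25606/(-34) + 12342/(-7/2) = 25606*(-1/34) + 12342*(-2/7) = -12803/17 - 24684/7 = -509249/119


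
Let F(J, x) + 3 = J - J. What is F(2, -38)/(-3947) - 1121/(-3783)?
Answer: 4435936/14931501 ≈ 0.29709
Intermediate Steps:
F(J, x) = -3 (F(J, x) = -3 + (J - J) = -3 + 0 = -3)
F(2, -38)/(-3947) - 1121/(-3783) = -3/(-3947) - 1121/(-3783) = -3*(-1/3947) - 1121*(-1/3783) = 3/3947 + 1121/3783 = 4435936/14931501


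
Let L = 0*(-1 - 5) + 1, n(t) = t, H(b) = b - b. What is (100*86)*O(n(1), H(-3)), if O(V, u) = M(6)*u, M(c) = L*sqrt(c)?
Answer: 0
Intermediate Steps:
H(b) = 0
L = 1 (L = 0*(-6) + 1 = 0 + 1 = 1)
M(c) = sqrt(c) (M(c) = 1*sqrt(c) = sqrt(c))
O(V, u) = u*sqrt(6) (O(V, u) = sqrt(6)*u = u*sqrt(6))
(100*86)*O(n(1), H(-3)) = (100*86)*(0*sqrt(6)) = 8600*0 = 0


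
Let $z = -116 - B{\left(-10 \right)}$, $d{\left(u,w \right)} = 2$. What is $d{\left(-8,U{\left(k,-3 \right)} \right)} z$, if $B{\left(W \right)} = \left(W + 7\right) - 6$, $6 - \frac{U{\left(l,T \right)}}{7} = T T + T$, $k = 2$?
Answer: $-214$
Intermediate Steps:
$U{\left(l,T \right)} = 42 - 7 T - 7 T^{2}$ ($U{\left(l,T \right)} = 42 - 7 \left(T T + T\right) = 42 - 7 \left(T^{2} + T\right) = 42 - 7 \left(T + T^{2}\right) = 42 - \left(7 T + 7 T^{2}\right) = 42 - 7 T - 7 T^{2}$)
$B{\left(W \right)} = 1 + W$ ($B{\left(W \right)} = \left(7 + W\right) - 6 = 1 + W$)
$z = -107$ ($z = -116 - \left(1 - 10\right) = -116 - -9 = -116 + 9 = -107$)
$d{\left(-8,U{\left(k,-3 \right)} \right)} z = 2 \left(-107\right) = -214$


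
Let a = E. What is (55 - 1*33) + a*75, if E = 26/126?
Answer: 787/21 ≈ 37.476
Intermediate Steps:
E = 13/63 (E = 26*(1/126) = 13/63 ≈ 0.20635)
a = 13/63 ≈ 0.20635
(55 - 1*33) + a*75 = (55 - 1*33) + (13/63)*75 = (55 - 33) + 325/21 = 22 + 325/21 = 787/21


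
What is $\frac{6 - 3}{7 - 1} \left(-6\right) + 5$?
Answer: $2$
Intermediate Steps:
$\frac{6 - 3}{7 - 1} \left(-6\right) + 5 = \frac{3}{6} \left(-6\right) + 5 = 3 \cdot \frac{1}{6} \left(-6\right) + 5 = \frac{1}{2} \left(-6\right) + 5 = -3 + 5 = 2$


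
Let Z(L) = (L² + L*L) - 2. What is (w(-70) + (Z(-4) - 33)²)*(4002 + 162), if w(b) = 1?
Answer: 41640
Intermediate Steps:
Z(L) = -2 + 2*L² (Z(L) = (L² + L²) - 2 = 2*L² - 2 = -2 + 2*L²)
(w(-70) + (Z(-4) - 33)²)*(4002 + 162) = (1 + ((-2 + 2*(-4)²) - 33)²)*(4002 + 162) = (1 + ((-2 + 2*16) - 33)²)*4164 = (1 + ((-2 + 32) - 33)²)*4164 = (1 + (30 - 33)²)*4164 = (1 + (-3)²)*4164 = (1 + 9)*4164 = 10*4164 = 41640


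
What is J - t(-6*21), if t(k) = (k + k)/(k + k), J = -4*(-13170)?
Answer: 52679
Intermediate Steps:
J = 52680
t(k) = 1 (t(k) = (2*k)/((2*k)) = (2*k)*(1/(2*k)) = 1)
J - t(-6*21) = 52680 - 1*1 = 52680 - 1 = 52679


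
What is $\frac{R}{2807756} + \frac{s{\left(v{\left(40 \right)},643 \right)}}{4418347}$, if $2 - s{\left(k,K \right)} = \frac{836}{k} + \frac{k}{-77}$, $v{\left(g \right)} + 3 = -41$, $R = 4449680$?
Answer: $\frac{4915071909351}{3101410074833} \approx 1.5848$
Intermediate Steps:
$v{\left(g \right)} = -44$ ($v{\left(g \right)} = -3 - 41 = -44$)
$s{\left(k,K \right)} = 2 - \frac{836}{k} + \frac{k}{77}$ ($s{\left(k,K \right)} = 2 - \left(\frac{836}{k} + \frac{k}{-77}\right) = 2 - \left(\frac{836}{k} + k \left(- \frac{1}{77}\right)\right) = 2 - \left(\frac{836}{k} - \frac{k}{77}\right) = 2 + \left(- \frac{836}{k} + \frac{k}{77}\right) = 2 - \frac{836}{k} + \frac{k}{77}$)
$\frac{R}{2807756} + \frac{s{\left(v{\left(40 \right)},643 \right)}}{4418347} = \frac{4449680}{2807756} + \frac{2 - \frac{836}{-44} + \frac{1}{77} \left(-44\right)}{4418347} = 4449680 \cdot \frac{1}{2807756} + \left(2 - -19 - \frac{4}{7}\right) \frac{1}{4418347} = \frac{1112420}{701939} + \left(2 + 19 - \frac{4}{7}\right) \frac{1}{4418347} = \frac{1112420}{701939} + \frac{143}{7} \cdot \frac{1}{4418347} = \frac{1112420}{701939} + \frac{143}{30928429} = \frac{4915071909351}{3101410074833}$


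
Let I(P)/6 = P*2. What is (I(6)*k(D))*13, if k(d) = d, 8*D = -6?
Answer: -702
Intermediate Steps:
D = -¾ (D = (⅛)*(-6) = -¾ ≈ -0.75000)
I(P) = 12*P (I(P) = 6*(P*2) = 6*(2*P) = 12*P)
(I(6)*k(D))*13 = ((12*6)*(-¾))*13 = (72*(-¾))*13 = -54*13 = -702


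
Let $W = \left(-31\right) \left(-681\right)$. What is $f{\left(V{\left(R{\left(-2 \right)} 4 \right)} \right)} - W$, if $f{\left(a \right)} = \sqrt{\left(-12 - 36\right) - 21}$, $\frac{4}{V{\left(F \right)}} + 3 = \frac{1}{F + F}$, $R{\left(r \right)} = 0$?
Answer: $-21111 + i \sqrt{69} \approx -21111.0 + 8.3066 i$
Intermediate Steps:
$V{\left(F \right)} = \frac{4}{-3 + \frac{1}{2 F}}$ ($V{\left(F \right)} = \frac{4}{-3 + \frac{1}{F + F}} = \frac{4}{-3 + \frac{1}{2 F}}$)
$W = 21111$
$f{\left(a \right)} = i \sqrt{69}$ ($f{\left(a \right)} = \sqrt{-48 - 21} = \sqrt{-69} = i \sqrt{69}$)
$f{\left(V{\left(R{\left(-2 \right)} 4 \right)} \right)} - W = i \sqrt{69} - 21111 = -21111 + i \sqrt{69}$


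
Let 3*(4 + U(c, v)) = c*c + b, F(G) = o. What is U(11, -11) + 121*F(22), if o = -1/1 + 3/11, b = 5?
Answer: -50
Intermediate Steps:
o = -8/11 (o = -1*1 + 3*(1/11) = -1 + 3/11 = -8/11 ≈ -0.72727)
F(G) = -8/11
U(c, v) = -7/3 + c**2/3 (U(c, v) = -4 + (c*c + 5)/3 = -4 + (c**2 + 5)/3 = -4 + (5 + c**2)/3 = -4 + (5/3 + c**2/3) = -7/3 + c**2/3)
U(11, -11) + 121*F(22) = (-7/3 + (1/3)*11**2) + 121*(-8/11) = (-7/3 + (1/3)*121) - 88 = (-7/3 + 121/3) - 88 = 38 - 88 = -50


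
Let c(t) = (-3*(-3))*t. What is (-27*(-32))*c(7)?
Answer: 54432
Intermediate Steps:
c(t) = 9*t
(-27*(-32))*c(7) = (-27*(-32))*(9*7) = 864*63 = 54432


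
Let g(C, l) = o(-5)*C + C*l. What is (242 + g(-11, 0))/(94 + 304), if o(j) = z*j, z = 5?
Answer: 517/398 ≈ 1.2990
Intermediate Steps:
o(j) = 5*j
g(C, l) = -25*C + C*l (g(C, l) = (5*(-5))*C + C*l = -25*C + C*l)
(242 + g(-11, 0))/(94 + 304) = (242 - 11*(-25 + 0))/(94 + 304) = (242 - 11*(-25))/398 = (242 + 275)*(1/398) = 517*(1/398) = 517/398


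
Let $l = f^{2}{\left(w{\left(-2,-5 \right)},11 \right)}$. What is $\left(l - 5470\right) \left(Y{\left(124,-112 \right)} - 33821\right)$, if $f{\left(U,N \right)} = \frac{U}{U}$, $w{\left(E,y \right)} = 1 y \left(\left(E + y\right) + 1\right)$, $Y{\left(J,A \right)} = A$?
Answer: $185579577$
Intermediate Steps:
$w{\left(E,y \right)} = y \left(1 + E + y\right)$
$f{\left(U,N \right)} = 1$
$l = 1$ ($l = 1^{2} = 1$)
$\left(l - 5470\right) \left(Y{\left(124,-112 \right)} - 33821\right) = \left(1 - 5470\right) \left(-112 - 33821\right) = \left(-5469\right) \left(-33933\right) = 185579577$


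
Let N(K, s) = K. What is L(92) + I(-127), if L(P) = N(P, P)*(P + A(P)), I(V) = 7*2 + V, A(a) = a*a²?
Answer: 71647647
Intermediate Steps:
A(a) = a³
I(V) = 14 + V
L(P) = P*(P + P³)
L(92) + I(-127) = (92² + 92⁴) + (14 - 127) = (8464 + 71639296) - 113 = 71647760 - 113 = 71647647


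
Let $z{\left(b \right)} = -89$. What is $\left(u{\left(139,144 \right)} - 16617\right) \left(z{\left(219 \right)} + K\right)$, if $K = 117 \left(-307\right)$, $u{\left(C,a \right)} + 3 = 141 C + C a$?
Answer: $-828003960$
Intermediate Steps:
$u{\left(C,a \right)} = -3 + 141 C + C a$ ($u{\left(C,a \right)} = -3 + \left(141 C + C a\right) = -3 + 141 C + C a$)
$K = -35919$
$\left(u{\left(139,144 \right)} - 16617\right) \left(z{\left(219 \right)} + K\right) = \left(\left(-3 + 141 \cdot 139 + 139 \cdot 144\right) - 16617\right) \left(-89 - 35919\right) = \left(\left(-3 + 19599 + 20016\right) - 16617\right) \left(-36008\right) = \left(39612 - 16617\right) \left(-36008\right) = 22995 \left(-36008\right) = -828003960$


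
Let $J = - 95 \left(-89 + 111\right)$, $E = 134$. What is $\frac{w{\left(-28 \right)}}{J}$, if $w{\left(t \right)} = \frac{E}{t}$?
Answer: $\frac{67}{29260} \approx 0.0022898$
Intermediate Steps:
$w{\left(t \right)} = \frac{134}{t}$
$J = -2090$ ($J = \left(-95\right) 22 = -2090$)
$\frac{w{\left(-28 \right)}}{J} = \frac{134 \frac{1}{-28}}{-2090} = 134 \left(- \frac{1}{28}\right) \left(- \frac{1}{2090}\right) = \left(- \frac{67}{14}\right) \left(- \frac{1}{2090}\right) = \frac{67}{29260}$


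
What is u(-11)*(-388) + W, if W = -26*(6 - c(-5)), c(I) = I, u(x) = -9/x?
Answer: -6638/11 ≈ -603.45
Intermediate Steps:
W = -286 (W = -26*(6 - 1*(-5)) = -26*(6 + 5) = -26*11 = -286)
u(-11)*(-388) + W = -9/(-11)*(-388) - 286 = -9*(-1/11)*(-388) - 286 = (9/11)*(-388) - 286 = -3492/11 - 286 = -6638/11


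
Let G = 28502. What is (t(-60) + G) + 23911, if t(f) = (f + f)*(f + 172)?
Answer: 38973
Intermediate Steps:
t(f) = 2*f*(172 + f) (t(f) = (2*f)*(172 + f) = 2*f*(172 + f))
(t(-60) + G) + 23911 = (2*(-60)*(172 - 60) + 28502) + 23911 = (2*(-60)*112 + 28502) + 23911 = (-13440 + 28502) + 23911 = 15062 + 23911 = 38973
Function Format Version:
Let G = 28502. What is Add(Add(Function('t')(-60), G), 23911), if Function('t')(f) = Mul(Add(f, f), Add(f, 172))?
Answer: 38973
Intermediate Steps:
Function('t')(f) = Mul(2, f, Add(172, f)) (Function('t')(f) = Mul(Mul(2, f), Add(172, f)) = Mul(2, f, Add(172, f)))
Add(Add(Function('t')(-60), G), 23911) = Add(Add(Mul(2, -60, Add(172, -60)), 28502), 23911) = Add(Add(Mul(2, -60, 112), 28502), 23911) = Add(Add(-13440, 28502), 23911) = Add(15062, 23911) = 38973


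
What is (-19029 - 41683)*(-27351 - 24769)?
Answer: 3164309440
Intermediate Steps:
(-19029 - 41683)*(-27351 - 24769) = -60712*(-52120) = 3164309440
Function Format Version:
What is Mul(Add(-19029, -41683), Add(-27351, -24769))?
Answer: 3164309440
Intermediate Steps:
Mul(Add(-19029, -41683), Add(-27351, -24769)) = Mul(-60712, -52120) = 3164309440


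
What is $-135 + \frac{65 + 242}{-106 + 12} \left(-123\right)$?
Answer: $\frac{25071}{94} \approx 266.71$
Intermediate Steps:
$-135 + \frac{65 + 242}{-106 + 12} \left(-123\right) = -135 + \frac{307}{-94} \left(-123\right) = -135 + 307 \left(- \frac{1}{94}\right) \left(-123\right) = -135 - - \frac{37761}{94} = -135 + \frac{37761}{94} = \frac{25071}{94}$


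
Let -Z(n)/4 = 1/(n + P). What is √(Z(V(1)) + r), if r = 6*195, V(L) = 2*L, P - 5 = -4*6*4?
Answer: √9267926/89 ≈ 34.206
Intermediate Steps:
P = -91 (P = 5 - 4*6*4 = 5 - 24*4 = 5 - 96 = -91)
Z(n) = -4/(-91 + n) (Z(n) = -4/(n - 91) = -4/(-91 + n))
r = 1170
√(Z(V(1)) + r) = √(-4/(-91 + 2*1) + 1170) = √(-4/(-91 + 2) + 1170) = √(-4/(-89) + 1170) = √(-4*(-1/89) + 1170) = √(4/89 + 1170) = √(104134/89) = √9267926/89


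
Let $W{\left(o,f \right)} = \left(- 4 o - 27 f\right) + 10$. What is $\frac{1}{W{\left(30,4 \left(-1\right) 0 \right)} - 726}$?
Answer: $- \frac{1}{836} \approx -0.0011962$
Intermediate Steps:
$W{\left(o,f \right)} = 10 - 27 f - 4 o$ ($W{\left(o,f \right)} = \left(- 27 f - 4 o\right) + 10 = 10 - 27 f - 4 o$)
$\frac{1}{W{\left(30,4 \left(-1\right) 0 \right)} - 726} = \frac{1}{\left(10 - 27 \cdot 4 \left(-1\right) 0 - 120\right) - 726} = \frac{1}{\left(10 - 27 \left(\left(-4\right) 0\right) - 120\right) - 726} = \frac{1}{\left(10 - 0 - 120\right) - 726} = \frac{1}{\left(10 + 0 - 120\right) - 726} = \frac{1}{-110 - 726} = \frac{1}{-836} = - \frac{1}{836}$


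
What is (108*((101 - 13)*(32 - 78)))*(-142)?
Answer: 62080128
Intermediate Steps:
(108*((101 - 13)*(32 - 78)))*(-142) = (108*(88*(-46)))*(-142) = (108*(-4048))*(-142) = -437184*(-142) = 62080128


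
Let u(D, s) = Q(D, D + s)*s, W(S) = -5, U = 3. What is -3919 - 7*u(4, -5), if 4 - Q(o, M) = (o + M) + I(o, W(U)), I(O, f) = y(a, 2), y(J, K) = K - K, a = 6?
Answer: -3884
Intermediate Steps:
y(J, K) = 0
I(O, f) = 0
Q(o, M) = 4 - M - o (Q(o, M) = 4 - ((o + M) + 0) = 4 - ((M + o) + 0) = 4 - (M + o) = 4 + (-M - o) = 4 - M - o)
u(D, s) = s*(4 - s - 2*D) (u(D, s) = (4 - (D + s) - D)*s = (4 + (-D - s) - D)*s = (4 - s - 2*D)*s = s*(4 - s - 2*D))
-3919 - 7*u(4, -5) = -3919 - (-35)*(4 - 1*(-5) - 2*4) = -3919 - (-35)*(4 + 5 - 8) = -3919 - (-35) = -3919 - 7*(-5) = -3919 + 35 = -3884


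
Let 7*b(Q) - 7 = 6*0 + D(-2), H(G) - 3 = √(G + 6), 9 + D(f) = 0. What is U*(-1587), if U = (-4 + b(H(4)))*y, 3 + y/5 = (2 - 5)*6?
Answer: -714150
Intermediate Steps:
D(f) = -9 (D(f) = -9 + 0 = -9)
H(G) = 3 + √(6 + G) (H(G) = 3 + √(G + 6) = 3 + √(6 + G))
b(Q) = -2/7 (b(Q) = 1 + (6*0 - 9)/7 = 1 + (0 - 9)/7 = 1 + (⅐)*(-9) = 1 - 9/7 = -2/7)
y = -105 (y = -15 + 5*((2 - 5)*6) = -15 + 5*(-3*6) = -15 + 5*(-18) = -15 - 90 = -105)
U = 450 (U = (-4 - 2/7)*(-105) = -30/7*(-105) = 450)
U*(-1587) = 450*(-1587) = -714150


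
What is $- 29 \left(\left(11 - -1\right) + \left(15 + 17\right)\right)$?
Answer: $-1276$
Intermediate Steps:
$- 29 \left(\left(11 - -1\right) + \left(15 + 17\right)\right) = - 29 \left(\left(11 + 1\right) + 32\right) = - 29 \left(12 + 32\right) = \left(-29\right) 44 = -1276$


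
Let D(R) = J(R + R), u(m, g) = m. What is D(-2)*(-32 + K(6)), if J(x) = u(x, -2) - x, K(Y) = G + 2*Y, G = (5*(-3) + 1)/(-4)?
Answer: 0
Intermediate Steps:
G = 7/2 (G = (-15 + 1)*(-1/4) = -14*(-1/4) = 7/2 ≈ 3.5000)
K(Y) = 7/2 + 2*Y
J(x) = 0 (J(x) = x - x = 0)
D(R) = 0
D(-2)*(-32 + K(6)) = 0*(-32 + (7/2 + 2*6)) = 0*(-32 + (7/2 + 12)) = 0*(-32 + 31/2) = 0*(-33/2) = 0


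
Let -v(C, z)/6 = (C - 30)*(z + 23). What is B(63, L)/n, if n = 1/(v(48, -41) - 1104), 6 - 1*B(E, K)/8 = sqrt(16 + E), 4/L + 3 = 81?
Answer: 40320 - 6720*sqrt(79) ≈ -19409.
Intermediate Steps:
L = 2/39 (L = 4/(-3 + 81) = 4/78 = 4*(1/78) = 2/39 ≈ 0.051282)
B(E, K) = 48 - 8*sqrt(16 + E)
v(C, z) = -6*(-30 + C)*(23 + z) (v(C, z) = -6*(C - 30)*(z + 23) = -6*(-30 + C)*(23 + z))
n = 1/840 (n = 1/((4140 - 138*48 + 180*(-41) - 6*48*(-41)) - 1104) = 1/((4140 - 6624 - 7380 + 11808) - 1104) = 1/(1944 - 1104) = 1/840 ≈ 0.0011905)
B(63, L)/n = (48 - 8*sqrt(16 + 63))/(1/840) = (48 - 8*sqrt(79))*840 = 40320 - 6720*sqrt(79)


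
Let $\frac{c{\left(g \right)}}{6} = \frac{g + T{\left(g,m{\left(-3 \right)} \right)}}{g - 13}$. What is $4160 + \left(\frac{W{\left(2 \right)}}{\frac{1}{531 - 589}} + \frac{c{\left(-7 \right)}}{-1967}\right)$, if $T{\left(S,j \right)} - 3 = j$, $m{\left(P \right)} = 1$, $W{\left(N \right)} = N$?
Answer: $\frac{79545471}{19670} \approx 4044.0$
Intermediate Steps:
$T{\left(S,j \right)} = 3 + j$
$c{\left(g \right)} = \frac{6 \left(4 + g\right)}{-13 + g}$ ($c{\left(g \right)} = 6 \frac{g + \left(3 + 1\right)}{g - 13} = 6 \frac{g + 4}{-13 + g} = 6 \frac{4 + g}{-13 + g} = \frac{6 \left(4 + g\right)}{-13 + g}$)
$4160 + \left(\frac{W{\left(2 \right)}}{\frac{1}{531 - 589}} + \frac{c{\left(-7 \right)}}{-1967}\right) = 4160 + \left(\frac{2}{\frac{1}{531 - 589}} + \frac{6 \frac{1}{-13 - 7} \left(4 - 7\right)}{-1967}\right) = 4160 + \left(\frac{2}{\frac{1}{-58}} + 6 \frac{1}{-20} \left(-3\right) \left(- \frac{1}{1967}\right)\right) = 4160 + \left(\frac{2}{- \frac{1}{58}} + 6 \left(- \frac{1}{20}\right) \left(-3\right) \left(- \frac{1}{1967}\right)\right) = 4160 + \left(2 \left(-58\right) + \frac{9}{10} \left(- \frac{1}{1967}\right)\right) = 4160 - \frac{2281729}{19670} = \frac{79545471}{19670}$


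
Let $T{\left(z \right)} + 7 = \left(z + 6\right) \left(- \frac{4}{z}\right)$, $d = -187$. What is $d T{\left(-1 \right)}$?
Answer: $-2431$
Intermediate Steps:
$T{\left(z \right)} = -7 - \frac{4 \left(6 + z\right)}{z}$ ($T{\left(z \right)} = -7 + \left(z + 6\right) \left(- \frac{4}{z}\right) = -7 + \left(6 + z\right) \left(- \frac{4}{z}\right) = -7 - \frac{4 \left(6 + z\right)}{z}$)
$d T{\left(-1 \right)} = - 187 \left(-11 - \frac{24}{-1}\right) = - 187 \left(-11 - -24\right) = - 187 \left(-11 + 24\right) = \left(-187\right) 13 = -2431$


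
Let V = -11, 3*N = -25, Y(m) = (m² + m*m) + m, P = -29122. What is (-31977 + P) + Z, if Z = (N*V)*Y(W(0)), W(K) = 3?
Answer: -59174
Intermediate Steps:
Y(m) = m + 2*m² (Y(m) = (m² + m²) + m = 2*m² + m = m + 2*m²)
N = -25/3 (N = (⅓)*(-25) = -25/3 ≈ -8.3333)
Z = 1925 (Z = (-25/3*(-11))*(3*(1 + 2*3)) = 275*(3*(1 + 6))/3 = 275*(3*7)/3 = (275/3)*21 = 1925)
(-31977 + P) + Z = (-31977 - 29122) + 1925 = -61099 + 1925 = -59174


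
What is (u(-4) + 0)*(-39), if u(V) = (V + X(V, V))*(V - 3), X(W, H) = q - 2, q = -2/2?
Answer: -1911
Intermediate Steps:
q = -1 (q = -2/2 = -1*1 = -1)
X(W, H) = -3 (X(W, H) = -1 - 2 = -3)
u(V) = (-3 + V)² (u(V) = (V - 3)*(V - 3) = (-3 + V)*(-3 + V) = (-3 + V)²)
(u(-4) + 0)*(-39) = ((9 + (-4)² - 6*(-4)) + 0)*(-39) = ((9 + 16 + 24) + 0)*(-39) = (49 + 0)*(-39) = 49*(-39) = -1911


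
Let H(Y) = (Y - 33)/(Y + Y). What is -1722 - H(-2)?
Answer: -6923/4 ≈ -1730.8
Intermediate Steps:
H(Y) = (-33 + Y)/(2*Y) (H(Y) = (-33 + Y)/((2*Y)) = (-33 + Y)*(1/(2*Y)) = (-33 + Y)/(2*Y))
-1722 - H(-2) = -1722 - (-33 - 2)/(2*(-2)) = -1722 - (-1)*(-35)/(2*2) = -1722 - 1*35/4 = -1722 - 35/4 = -6923/4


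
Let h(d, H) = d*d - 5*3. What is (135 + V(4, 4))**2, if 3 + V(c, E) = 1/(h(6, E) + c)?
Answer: 10896601/625 ≈ 17435.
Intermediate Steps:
h(d, H) = -15 + d**2 (h(d, H) = d**2 - 15 = -15 + d**2)
V(c, E) = -3 + 1/(21 + c) (V(c, E) = -3 + 1/((-15 + 6**2) + c) = -3 + 1/((-15 + 36) + c) = -3 + 1/(21 + c))
(135 + V(4, 4))**2 = (135 + (-62 - 3*4)/(21 + 4))**2 = (135 + (-62 - 12)/25)**2 = (135 + (1/25)*(-74))**2 = (135 - 74/25)**2 = (3301/25)**2 = 10896601/625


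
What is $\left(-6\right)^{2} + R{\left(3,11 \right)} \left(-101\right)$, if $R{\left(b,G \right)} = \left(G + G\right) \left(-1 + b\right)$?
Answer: $-4408$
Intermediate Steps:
$R{\left(b,G \right)} = 2 G \left(-1 + b\right)$
$\left(-6\right)^{2} + R{\left(3,11 \right)} \left(-101\right) = \left(-6\right)^{2} + 2 \cdot 11 \left(-1 + 3\right) \left(-101\right) = 36 + 2 \cdot 11 \cdot 2 \left(-101\right) = 36 + 44 \left(-101\right) = 36 - 4444 = -4408$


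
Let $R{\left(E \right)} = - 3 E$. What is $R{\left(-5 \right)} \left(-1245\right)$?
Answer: $-18675$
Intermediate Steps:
$R{\left(-5 \right)} \left(-1245\right) = \left(-3\right) \left(-5\right) \left(-1245\right) = 15 \left(-1245\right) = -18675$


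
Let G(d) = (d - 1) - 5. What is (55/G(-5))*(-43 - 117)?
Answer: 800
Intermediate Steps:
G(d) = -6 + d (G(d) = (-1 + d) - 5 = -6 + d)
(55/G(-5))*(-43 - 117) = (55/(-6 - 5))*(-43 - 117) = (55/(-11))*(-160) = (55*(-1/11))*(-160) = -5*(-160) = 800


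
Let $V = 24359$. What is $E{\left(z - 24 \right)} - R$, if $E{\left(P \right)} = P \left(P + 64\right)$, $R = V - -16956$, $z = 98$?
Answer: $-31103$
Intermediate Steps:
$R = 41315$ ($R = 24359 - -16956 = 24359 + 16956 = 41315$)
$E{\left(P \right)} = P \left(64 + P\right)$
$E{\left(z - 24 \right)} - R = \left(98 - 24\right) \left(64 + \left(98 - 24\right)\right) - 41315 = 74 \left(64 + 74\right) - 41315 = 74 \cdot 138 - 41315 = 10212 - 41315 = -31103$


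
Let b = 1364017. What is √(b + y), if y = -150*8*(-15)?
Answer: √1382017 ≈ 1175.6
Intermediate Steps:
y = 18000 (y = -1200*(-15) = 18000)
√(b + y) = √(1364017 + 18000) = √1382017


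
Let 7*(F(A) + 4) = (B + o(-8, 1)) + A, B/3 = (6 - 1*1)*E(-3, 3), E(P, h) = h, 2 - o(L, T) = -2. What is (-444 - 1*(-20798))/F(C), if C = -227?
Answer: -71239/103 ≈ -691.64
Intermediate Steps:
o(L, T) = 4 (o(L, T) = 2 - 1*(-2) = 2 + 2 = 4)
B = 45 (B = 3*((6 - 1*1)*3) = 3*((6 - 1)*3) = 3*(5*3) = 3*15 = 45)
F(A) = 3 + A/7 (F(A) = -4 + ((45 + 4) + A)/7 = -4 + (49 + A)/7 = -4 + (7 + A/7) = 3 + A/7)
(-444 - 1*(-20798))/F(C) = (-444 - 1*(-20798))/(3 + (⅐)*(-227)) = (-444 + 20798)/(3 - 227/7) = 20354/(-206/7) = 20354*(-7/206) = -71239/103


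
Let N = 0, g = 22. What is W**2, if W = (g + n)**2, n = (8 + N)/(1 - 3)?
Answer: 104976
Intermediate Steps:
n = -4 (n = (8 + 0)/(1 - 3) = 8/(-2) = 8*(-1/2) = -4)
W = 324 (W = (22 - 4)**2 = 18**2 = 324)
W**2 = 324**2 = 104976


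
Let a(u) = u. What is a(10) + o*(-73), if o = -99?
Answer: 7237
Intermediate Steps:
a(10) + o*(-73) = 10 - 99*(-73) = 10 + 7227 = 7237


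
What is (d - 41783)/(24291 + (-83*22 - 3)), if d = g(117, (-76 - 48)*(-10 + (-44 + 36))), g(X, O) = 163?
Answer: -20810/11231 ≈ -1.8529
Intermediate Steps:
d = 163
(d - 41783)/(24291 + (-83*22 - 3)) = (163 - 41783)/(24291 + (-83*22 - 3)) = -41620/(24291 + (-1826 - 3)) = -41620/(24291 - 1829) = -41620/22462 = -41620*1/22462 = -20810/11231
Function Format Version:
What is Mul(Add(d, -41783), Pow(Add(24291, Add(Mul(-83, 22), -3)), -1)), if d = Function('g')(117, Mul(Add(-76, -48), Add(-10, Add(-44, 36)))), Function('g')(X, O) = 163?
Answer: Rational(-20810, 11231) ≈ -1.8529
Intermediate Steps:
d = 163
Mul(Add(d, -41783), Pow(Add(24291, Add(Mul(-83, 22), -3)), -1)) = Mul(Add(163, -41783), Pow(Add(24291, Add(Mul(-83, 22), -3)), -1)) = Mul(-41620, Pow(Add(24291, Add(-1826, -3)), -1)) = Mul(-41620, Pow(Add(24291, -1829), -1)) = Mul(-41620, Pow(22462, -1)) = Mul(-41620, Rational(1, 22462)) = Rational(-20810, 11231)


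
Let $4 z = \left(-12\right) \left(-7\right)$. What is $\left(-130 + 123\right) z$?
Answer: $-147$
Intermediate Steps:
$z = 21$ ($z = \frac{\left(-12\right) \left(-7\right)}{4} = \frac{1}{4} \cdot 84 = 21$)
$\left(-130 + 123\right) z = \left(-130 + 123\right) 21 = \left(-7\right) 21 = -147$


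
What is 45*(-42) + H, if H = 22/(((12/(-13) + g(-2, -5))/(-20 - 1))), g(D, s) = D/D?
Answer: -7896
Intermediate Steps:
g(D, s) = 1
H = -6006 (H = 22/(((12/(-13) + 1)/(-20 - 1))) = 22/(((12*(-1/13) + 1)/(-21))) = 22/(((-12/13 + 1)*(-1/21))) = 22/(((1/13)*(-1/21))) = 22/(-1/273) = 22*(-273) = -6006)
45*(-42) + H = 45*(-42) - 6006 = -1890 - 6006 = -7896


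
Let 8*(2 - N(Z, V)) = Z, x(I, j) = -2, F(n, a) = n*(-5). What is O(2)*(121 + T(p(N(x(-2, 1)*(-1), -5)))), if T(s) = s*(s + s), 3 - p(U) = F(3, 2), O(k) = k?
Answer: 1538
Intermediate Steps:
F(n, a) = -5*n
N(Z, V) = 2 - Z/8
p(U) = 18 (p(U) = 3 - (-5)*3 = 3 - 1*(-15) = 3 + 15 = 18)
T(s) = 2*s**2 (T(s) = s*(2*s) = 2*s**2)
O(2)*(121 + T(p(N(x(-2, 1)*(-1), -5)))) = 2*(121 + 2*18**2) = 2*(121 + 2*324) = 2*(121 + 648) = 2*769 = 1538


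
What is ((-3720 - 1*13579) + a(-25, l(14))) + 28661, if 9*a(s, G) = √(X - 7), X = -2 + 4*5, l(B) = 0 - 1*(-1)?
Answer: 11362 + √11/9 ≈ 11362.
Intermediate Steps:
l(B) = 1 (l(B) = 0 + 1 = 1)
X = 18 (X = -2 + 20 = 18)
a(s, G) = √11/9 (a(s, G) = √(18 - 7)/9 = √11/9)
((-3720 - 1*13579) + a(-25, l(14))) + 28661 = ((-3720 - 1*13579) + √11/9) + 28661 = ((-3720 - 13579) + √11/9) + 28661 = (-17299 + √11/9) + 28661 = 11362 + √11/9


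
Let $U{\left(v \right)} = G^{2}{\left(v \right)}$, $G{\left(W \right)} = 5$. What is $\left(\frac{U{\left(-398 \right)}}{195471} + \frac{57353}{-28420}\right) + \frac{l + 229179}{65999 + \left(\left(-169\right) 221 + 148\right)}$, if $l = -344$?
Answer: $\frac{67743877380059}{11427222931740} \approx 5.9283$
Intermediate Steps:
$U{\left(v \right)} = 25$ ($U{\left(v \right)} = 5^{2} = 25$)
$\left(\frac{U{\left(-398 \right)}}{195471} + \frac{57353}{-28420}\right) + \frac{l + 229179}{65999 + \left(\left(-169\right) 221 + 148\right)} = \left(\frac{25}{195471} + \frac{57353}{-28420}\right) + \frac{-344 + 229179}{65999 + \left(\left(-169\right) 221 + 148\right)} = \left(25 \cdot \frac{1}{195471} + 57353 \left(- \frac{1}{28420}\right)\right) + \frac{228835}{65999 + \left(-37349 + 148\right)} = \left(\frac{25}{195471} - \frac{57353}{28420}\right) + \frac{228835}{65999 - 37201} = - \frac{11210137763}{5555285820} + \frac{228835}{28798} = \frac{67743877380059}{11427222931740}$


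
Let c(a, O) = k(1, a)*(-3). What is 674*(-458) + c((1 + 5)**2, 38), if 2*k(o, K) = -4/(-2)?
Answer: -308695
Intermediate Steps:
k(o, K) = 1 (k(o, K) = (-4/(-2))/2 = (-4*(-1/2))/2 = (1/2)*2 = 1)
c(a, O) = -3 (c(a, O) = 1*(-3) = -3)
674*(-458) + c((1 + 5)**2, 38) = 674*(-458) - 3 = -308692 - 3 = -308695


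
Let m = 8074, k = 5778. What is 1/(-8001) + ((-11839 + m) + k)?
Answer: 16106012/8001 ≈ 2013.0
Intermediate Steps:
1/(-8001) + ((-11839 + m) + k) = 1/(-8001) + ((-11839 + 8074) + 5778) = -1/8001 + (-3765 + 5778) = -1/8001 + 2013 = 16106012/8001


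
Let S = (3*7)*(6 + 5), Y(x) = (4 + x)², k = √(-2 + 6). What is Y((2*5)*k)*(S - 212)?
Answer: 10944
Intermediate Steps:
k = 2 (k = √4 = 2)
S = 231 (S = 21*11 = 231)
Y((2*5)*k)*(S - 212) = (4 + (2*5)*2)²*(231 - 212) = (4 + 10*2)²*19 = (4 + 20)²*19 = 24²*19 = 576*19 = 10944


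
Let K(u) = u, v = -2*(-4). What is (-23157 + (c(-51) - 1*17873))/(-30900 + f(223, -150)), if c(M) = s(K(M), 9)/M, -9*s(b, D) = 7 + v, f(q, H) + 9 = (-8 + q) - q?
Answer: 6277585/4730301 ≈ 1.3271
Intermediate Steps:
v = 8
f(q, H) = -17 (f(q, H) = -9 + ((-8 + q) - q) = -9 - 8 = -17)
s(b, D) = -5/3 (s(b, D) = -(7 + 8)/9 = -⅑*15 = -5/3)
c(M) = -5/(3*M)
(-23157 + (c(-51) - 1*17873))/(-30900 + f(223, -150)) = (-23157 + (-5/3/(-51) - 1*17873))/(-30900 - 17) = (-23157 + (-5/3*(-1/51) - 17873))/(-30917) = (-23157 + (5/153 - 17873))*(-1/30917) = (-23157 - 2734564/153)*(-1/30917) = -6277585/153*(-1/30917) = 6277585/4730301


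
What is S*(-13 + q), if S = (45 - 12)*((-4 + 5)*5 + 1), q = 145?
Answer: 26136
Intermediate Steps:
S = 198 (S = 33*(1*5 + 1) = 33*(5 + 1) = 33*6 = 198)
S*(-13 + q) = 198*(-13 + 145) = 198*132 = 26136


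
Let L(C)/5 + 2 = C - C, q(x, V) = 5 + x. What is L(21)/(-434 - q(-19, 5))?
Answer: 1/42 ≈ 0.023810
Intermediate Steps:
L(C) = -10 (L(C) = -10 + 5*(C - C) = -10 + 5*0 = -10 + 0 = -10)
L(21)/(-434 - q(-19, 5)) = -10/(-434 - (5 - 19)) = -10/(-434 - 1*(-14)) = -10/(-434 + 14) = -10/(-420) = -10*(-1/420) = 1/42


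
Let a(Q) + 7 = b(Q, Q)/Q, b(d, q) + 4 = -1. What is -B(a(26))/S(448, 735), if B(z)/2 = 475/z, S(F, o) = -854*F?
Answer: -6175/17886176 ≈ -0.00034524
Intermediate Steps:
b(d, q) = -5 (b(d, q) = -4 - 1 = -5)
a(Q) = -7 - 5/Q
B(z) = 950/z (B(z) = 2*(475/z) = 950/z)
-B(a(26))/S(448, 735) = -950/(-7 - 5/26)/((-854*448)) = -950/(-7 - 5*1/26)/(-382592) = -950/(-7 - 5/26)*(-1)/382592 = -950/(-187/26)*(-1)/382592 = -950*(-26/187)*(-1)/382592 = -(-24700)*(-1)/(187*382592) = -1*6175/17886176 = -6175/17886176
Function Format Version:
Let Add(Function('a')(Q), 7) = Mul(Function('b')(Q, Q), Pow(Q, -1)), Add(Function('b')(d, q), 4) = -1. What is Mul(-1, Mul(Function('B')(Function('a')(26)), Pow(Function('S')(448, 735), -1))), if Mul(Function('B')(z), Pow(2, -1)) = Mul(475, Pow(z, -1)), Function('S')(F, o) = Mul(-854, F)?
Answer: Rational(-6175, 17886176) ≈ -0.00034524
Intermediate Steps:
Function('b')(d, q) = -5 (Function('b')(d, q) = Add(-4, -1) = -5)
Function('a')(Q) = Add(-7, Mul(-5, Pow(Q, -1)))
Function('B')(z) = Mul(950, Pow(z, -1)) (Function('B')(z) = Mul(2, Mul(475, Pow(z, -1))) = Mul(950, Pow(z, -1)))
Mul(-1, Mul(Function('B')(Function('a')(26)), Pow(Function('S')(448, 735), -1))) = Mul(-1, Mul(Mul(950, Pow(Add(-7, Mul(-5, Pow(26, -1))), -1)), Pow(Mul(-854, 448), -1))) = Mul(-1, Mul(Mul(950, Pow(Add(-7, Mul(-5, Rational(1, 26))), -1)), Pow(-382592, -1))) = Mul(-1, Mul(Mul(950, Pow(Add(-7, Rational(-5, 26)), -1)), Rational(-1, 382592))) = Mul(-1, Mul(Mul(950, Pow(Rational(-187, 26), -1)), Rational(-1, 382592))) = Mul(-1, Mul(Mul(950, Rational(-26, 187)), Rational(-1, 382592))) = Mul(-1, Mul(Rational(-24700, 187), Rational(-1, 382592))) = Mul(-1, Rational(6175, 17886176)) = Rational(-6175, 17886176)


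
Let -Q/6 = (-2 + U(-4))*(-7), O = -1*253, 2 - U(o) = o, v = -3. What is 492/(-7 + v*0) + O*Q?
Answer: -298020/7 ≈ -42574.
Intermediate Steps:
U(o) = 2 - o
O = -253
Q = 168 (Q = -6*(-2 + (2 - 1*(-4)))*(-7) = -6*(-2 + (2 + 4))*(-7) = -6*(-2 + 6)*(-7) = -24*(-7) = -6*(-28) = 168)
492/(-7 + v*0) + O*Q = 492/(-7 - 3*0) - 253*168 = 492/(-7 + 0) - 42504 = 492/(-7) - 42504 = 492*(-1/7) - 42504 = -492/7 - 42504 = -298020/7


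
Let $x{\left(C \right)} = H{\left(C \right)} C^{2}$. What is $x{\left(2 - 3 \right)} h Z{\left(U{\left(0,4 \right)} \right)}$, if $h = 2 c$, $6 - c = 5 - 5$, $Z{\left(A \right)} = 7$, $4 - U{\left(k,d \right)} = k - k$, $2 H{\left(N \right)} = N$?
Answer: $-42$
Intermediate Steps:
$H{\left(N \right)} = \frac{N}{2}$
$U{\left(k,d \right)} = 4$ ($U{\left(k,d \right)} = 4 - \left(k - k\right) = 4 - 0 = 4 + 0 = 4$)
$c = 6$ ($c = 6 - \left(5 - 5\right) = 6 - 0 = 6 + 0 = 6$)
$x{\left(C \right)} = \frac{C^{3}}{2}$ ($x{\left(C \right)} = \frac{C}{2} C^{2} = \frac{C^{3}}{2}$)
$h = 12$ ($h = 2 \cdot 6 = 12$)
$x{\left(2 - 3 \right)} h Z{\left(U{\left(0,4 \right)} \right)} = \frac{\left(2 - 3\right)^{3}}{2} \cdot 12 \cdot 7 = \frac{\left(-1\right)^{3}}{2} \cdot 12 \cdot 7 = \frac{1}{2} \left(-1\right) 12 \cdot 7 = \left(- \frac{1}{2}\right) 12 \cdot 7 = \left(-6\right) 7 = -42$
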